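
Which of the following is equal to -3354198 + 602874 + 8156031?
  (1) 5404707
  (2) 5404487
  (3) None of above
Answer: 1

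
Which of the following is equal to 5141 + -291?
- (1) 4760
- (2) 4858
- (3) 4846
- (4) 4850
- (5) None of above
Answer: 4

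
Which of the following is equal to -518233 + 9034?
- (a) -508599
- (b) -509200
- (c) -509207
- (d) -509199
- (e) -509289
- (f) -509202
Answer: d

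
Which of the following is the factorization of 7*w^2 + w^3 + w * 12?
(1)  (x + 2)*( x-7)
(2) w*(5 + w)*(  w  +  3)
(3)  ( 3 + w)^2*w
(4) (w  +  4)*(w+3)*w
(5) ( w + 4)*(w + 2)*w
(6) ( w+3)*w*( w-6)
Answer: 4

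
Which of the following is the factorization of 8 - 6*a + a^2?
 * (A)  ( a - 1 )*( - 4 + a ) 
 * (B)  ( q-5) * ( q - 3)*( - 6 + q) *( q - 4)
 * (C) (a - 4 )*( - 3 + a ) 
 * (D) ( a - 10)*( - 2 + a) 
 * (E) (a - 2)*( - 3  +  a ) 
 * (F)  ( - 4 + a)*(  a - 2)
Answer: F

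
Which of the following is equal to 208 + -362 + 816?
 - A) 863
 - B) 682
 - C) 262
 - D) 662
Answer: D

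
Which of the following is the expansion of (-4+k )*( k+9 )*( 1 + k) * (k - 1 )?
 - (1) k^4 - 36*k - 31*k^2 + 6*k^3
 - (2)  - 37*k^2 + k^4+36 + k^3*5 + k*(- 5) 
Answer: 2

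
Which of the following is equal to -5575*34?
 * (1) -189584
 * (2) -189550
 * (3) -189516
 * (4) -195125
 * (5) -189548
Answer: 2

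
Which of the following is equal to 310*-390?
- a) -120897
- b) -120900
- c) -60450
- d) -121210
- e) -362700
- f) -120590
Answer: b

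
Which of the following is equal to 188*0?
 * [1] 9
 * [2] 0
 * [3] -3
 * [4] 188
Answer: 2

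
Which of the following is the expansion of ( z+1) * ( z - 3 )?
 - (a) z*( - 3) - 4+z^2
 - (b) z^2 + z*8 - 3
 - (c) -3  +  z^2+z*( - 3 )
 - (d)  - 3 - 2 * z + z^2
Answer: d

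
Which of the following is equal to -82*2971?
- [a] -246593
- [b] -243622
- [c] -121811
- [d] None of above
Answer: b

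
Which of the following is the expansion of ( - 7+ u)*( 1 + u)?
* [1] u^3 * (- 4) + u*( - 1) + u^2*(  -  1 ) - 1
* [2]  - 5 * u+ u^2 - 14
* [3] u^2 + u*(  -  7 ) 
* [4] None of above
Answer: 4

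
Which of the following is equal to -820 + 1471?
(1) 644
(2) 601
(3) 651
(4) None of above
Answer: 3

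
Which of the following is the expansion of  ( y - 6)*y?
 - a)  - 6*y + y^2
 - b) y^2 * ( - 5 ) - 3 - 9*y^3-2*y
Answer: a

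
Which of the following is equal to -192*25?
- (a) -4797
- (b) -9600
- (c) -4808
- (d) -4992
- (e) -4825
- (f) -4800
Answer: f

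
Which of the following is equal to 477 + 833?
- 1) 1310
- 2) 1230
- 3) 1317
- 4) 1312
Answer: 1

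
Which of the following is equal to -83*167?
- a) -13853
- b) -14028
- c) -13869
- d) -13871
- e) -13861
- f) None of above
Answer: e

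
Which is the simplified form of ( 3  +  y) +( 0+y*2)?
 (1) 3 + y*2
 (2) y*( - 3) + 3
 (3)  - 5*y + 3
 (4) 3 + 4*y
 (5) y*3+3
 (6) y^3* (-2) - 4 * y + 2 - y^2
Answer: 5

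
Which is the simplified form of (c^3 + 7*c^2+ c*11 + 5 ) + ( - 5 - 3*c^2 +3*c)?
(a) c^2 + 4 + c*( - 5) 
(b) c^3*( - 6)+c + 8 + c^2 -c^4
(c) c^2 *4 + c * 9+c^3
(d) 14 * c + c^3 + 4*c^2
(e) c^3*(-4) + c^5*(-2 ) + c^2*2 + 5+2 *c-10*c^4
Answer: d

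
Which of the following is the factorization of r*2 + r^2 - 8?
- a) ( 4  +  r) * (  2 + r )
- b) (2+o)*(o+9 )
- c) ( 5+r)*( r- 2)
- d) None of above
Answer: d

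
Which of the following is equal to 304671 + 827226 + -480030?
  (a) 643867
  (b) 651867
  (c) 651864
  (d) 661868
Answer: b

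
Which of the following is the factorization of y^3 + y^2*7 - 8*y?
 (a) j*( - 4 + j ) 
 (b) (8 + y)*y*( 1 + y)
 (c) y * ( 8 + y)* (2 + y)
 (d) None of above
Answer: d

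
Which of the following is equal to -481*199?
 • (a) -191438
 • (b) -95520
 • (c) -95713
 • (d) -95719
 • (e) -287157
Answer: d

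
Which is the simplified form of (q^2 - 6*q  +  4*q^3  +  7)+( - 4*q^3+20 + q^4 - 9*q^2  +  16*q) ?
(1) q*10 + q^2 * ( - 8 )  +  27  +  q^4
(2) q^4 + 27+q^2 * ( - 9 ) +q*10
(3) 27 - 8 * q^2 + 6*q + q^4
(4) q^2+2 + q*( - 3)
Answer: 1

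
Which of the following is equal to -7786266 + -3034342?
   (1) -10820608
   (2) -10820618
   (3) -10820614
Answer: 1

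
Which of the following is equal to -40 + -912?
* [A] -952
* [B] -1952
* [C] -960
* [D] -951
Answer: A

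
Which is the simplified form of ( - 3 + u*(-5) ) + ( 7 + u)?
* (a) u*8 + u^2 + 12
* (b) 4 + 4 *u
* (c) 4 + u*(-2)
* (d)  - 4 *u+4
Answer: d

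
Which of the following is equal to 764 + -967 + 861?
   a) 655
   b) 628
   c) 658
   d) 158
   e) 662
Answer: c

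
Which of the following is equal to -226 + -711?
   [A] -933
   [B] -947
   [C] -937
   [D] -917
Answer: C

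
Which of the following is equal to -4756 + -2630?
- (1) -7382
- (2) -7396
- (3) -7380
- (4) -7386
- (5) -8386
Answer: 4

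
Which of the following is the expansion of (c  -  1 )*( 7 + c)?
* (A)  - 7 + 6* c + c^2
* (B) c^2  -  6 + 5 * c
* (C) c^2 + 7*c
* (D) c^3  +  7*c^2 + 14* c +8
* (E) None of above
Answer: A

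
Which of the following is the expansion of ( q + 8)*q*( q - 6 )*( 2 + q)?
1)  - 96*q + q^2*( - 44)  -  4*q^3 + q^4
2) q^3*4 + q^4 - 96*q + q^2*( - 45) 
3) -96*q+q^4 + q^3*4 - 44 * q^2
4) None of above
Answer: 3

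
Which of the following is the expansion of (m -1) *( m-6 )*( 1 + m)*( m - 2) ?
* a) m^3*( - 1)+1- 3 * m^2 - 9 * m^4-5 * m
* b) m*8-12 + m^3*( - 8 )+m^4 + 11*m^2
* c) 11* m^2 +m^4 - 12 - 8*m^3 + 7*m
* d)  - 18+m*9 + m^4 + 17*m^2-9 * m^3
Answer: b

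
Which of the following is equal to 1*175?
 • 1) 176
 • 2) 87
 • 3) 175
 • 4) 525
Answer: 3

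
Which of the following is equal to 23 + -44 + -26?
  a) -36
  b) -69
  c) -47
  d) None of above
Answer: c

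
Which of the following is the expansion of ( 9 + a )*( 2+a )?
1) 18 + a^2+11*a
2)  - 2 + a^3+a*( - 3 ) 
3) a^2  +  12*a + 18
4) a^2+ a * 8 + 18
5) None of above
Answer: 1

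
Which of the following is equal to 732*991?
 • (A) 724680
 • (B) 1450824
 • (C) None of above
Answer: C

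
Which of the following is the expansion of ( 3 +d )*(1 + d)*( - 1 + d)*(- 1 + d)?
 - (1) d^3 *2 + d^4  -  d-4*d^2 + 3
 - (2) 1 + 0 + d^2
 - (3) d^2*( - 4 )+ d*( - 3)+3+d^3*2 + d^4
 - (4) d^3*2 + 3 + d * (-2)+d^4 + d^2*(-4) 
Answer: 4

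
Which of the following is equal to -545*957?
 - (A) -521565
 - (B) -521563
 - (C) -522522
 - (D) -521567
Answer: A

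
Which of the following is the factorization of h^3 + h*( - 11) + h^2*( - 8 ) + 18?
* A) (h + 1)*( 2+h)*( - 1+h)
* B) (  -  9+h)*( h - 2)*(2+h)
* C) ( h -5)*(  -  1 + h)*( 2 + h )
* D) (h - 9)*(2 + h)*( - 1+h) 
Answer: D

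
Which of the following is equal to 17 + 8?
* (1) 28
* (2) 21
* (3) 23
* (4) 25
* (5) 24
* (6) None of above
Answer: 4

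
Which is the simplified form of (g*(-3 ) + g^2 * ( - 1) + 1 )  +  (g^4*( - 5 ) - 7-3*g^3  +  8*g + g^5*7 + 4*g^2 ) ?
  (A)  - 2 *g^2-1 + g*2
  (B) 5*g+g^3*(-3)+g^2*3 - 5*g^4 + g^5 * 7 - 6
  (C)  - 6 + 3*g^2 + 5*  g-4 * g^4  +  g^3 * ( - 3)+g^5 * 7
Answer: B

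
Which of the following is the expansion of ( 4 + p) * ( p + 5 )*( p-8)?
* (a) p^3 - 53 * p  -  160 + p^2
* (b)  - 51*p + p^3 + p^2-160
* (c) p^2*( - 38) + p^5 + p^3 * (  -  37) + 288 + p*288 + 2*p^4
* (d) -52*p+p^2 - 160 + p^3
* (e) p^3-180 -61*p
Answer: d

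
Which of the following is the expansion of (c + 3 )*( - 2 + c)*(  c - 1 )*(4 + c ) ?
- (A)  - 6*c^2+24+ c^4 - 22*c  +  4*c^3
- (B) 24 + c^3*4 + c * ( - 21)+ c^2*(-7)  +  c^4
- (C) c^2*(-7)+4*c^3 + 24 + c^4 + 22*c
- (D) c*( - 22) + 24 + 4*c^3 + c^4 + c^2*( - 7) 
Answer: D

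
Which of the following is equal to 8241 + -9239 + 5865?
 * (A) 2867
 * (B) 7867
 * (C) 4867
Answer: C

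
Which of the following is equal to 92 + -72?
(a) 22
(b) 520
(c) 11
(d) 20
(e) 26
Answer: d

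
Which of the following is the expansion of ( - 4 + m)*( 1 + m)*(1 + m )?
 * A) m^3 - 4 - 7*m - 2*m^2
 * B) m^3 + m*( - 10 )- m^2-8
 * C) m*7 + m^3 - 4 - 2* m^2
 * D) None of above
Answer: A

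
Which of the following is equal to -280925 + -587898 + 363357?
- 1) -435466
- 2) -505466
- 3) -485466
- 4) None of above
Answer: 2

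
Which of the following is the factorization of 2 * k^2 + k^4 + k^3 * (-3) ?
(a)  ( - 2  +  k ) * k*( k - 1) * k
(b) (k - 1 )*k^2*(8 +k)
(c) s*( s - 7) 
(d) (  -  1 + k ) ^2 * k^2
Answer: a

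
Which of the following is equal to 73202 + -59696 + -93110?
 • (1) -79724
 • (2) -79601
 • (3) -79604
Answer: 3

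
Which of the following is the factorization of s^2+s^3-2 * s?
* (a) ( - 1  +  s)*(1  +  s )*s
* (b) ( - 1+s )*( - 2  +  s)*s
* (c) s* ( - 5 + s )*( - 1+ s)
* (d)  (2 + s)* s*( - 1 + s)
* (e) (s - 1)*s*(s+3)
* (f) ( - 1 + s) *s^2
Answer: d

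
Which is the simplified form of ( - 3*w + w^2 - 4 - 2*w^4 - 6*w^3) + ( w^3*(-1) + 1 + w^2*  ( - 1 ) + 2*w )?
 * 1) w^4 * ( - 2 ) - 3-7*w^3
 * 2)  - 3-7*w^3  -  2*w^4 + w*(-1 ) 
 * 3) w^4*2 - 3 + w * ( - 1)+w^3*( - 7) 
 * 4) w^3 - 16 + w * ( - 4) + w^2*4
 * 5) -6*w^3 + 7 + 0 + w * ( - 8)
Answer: 2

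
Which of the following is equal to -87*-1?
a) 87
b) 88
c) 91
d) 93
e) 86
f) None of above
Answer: a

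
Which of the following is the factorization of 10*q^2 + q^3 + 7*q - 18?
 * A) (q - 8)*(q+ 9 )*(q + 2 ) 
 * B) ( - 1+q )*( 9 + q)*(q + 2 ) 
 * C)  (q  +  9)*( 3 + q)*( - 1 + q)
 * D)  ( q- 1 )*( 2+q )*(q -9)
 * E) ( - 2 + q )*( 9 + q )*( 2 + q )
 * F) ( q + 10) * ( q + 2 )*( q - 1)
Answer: B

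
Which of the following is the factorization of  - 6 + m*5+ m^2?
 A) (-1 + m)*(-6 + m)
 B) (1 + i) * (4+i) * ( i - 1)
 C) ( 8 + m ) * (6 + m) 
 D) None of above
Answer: D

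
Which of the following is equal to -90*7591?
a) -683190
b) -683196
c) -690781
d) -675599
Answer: a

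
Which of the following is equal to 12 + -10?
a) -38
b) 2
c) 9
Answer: b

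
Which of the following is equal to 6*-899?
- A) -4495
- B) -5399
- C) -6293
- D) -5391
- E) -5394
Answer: E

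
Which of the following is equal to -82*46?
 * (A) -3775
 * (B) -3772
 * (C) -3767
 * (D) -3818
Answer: B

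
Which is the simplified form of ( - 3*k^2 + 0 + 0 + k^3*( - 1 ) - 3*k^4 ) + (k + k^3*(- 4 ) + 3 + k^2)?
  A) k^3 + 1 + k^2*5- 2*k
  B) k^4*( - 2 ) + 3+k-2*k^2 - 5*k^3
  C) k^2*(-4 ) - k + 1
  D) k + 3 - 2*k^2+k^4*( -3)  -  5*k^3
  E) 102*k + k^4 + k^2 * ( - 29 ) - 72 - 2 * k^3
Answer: D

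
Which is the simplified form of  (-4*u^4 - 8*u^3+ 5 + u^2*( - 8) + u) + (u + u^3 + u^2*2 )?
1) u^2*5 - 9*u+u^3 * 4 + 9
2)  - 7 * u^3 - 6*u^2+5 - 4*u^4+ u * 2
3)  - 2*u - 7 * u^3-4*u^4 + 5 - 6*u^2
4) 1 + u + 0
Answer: 2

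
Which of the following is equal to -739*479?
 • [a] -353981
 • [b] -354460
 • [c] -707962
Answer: a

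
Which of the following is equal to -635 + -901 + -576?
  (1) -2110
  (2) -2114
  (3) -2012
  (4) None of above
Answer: 4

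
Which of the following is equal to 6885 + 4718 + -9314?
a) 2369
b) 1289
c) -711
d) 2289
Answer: d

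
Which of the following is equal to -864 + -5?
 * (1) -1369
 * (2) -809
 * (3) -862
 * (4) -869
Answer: 4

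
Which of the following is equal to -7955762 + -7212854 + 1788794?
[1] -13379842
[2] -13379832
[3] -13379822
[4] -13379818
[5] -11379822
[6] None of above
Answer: 3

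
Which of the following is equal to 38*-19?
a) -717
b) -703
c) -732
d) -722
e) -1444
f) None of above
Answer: d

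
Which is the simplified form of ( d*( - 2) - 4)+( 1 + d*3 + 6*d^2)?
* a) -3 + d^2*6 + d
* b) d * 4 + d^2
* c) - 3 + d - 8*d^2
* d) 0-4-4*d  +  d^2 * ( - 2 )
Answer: a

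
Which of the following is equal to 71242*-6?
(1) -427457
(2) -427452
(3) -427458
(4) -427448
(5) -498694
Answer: 2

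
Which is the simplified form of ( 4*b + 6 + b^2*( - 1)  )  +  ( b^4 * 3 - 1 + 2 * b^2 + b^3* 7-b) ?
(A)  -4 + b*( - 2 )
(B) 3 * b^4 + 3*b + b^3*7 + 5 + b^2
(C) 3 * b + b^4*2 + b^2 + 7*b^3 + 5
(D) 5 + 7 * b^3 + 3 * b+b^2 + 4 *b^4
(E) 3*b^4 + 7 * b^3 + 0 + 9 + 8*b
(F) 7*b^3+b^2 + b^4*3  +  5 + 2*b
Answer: B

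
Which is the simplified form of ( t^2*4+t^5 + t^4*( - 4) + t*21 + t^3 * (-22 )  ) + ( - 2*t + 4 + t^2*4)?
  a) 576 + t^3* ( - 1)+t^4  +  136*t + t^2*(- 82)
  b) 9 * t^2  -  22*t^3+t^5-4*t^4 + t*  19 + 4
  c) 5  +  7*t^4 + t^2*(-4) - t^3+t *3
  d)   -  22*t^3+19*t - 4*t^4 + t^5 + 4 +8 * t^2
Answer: d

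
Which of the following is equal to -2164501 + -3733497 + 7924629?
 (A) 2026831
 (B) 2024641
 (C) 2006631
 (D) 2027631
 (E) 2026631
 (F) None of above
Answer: E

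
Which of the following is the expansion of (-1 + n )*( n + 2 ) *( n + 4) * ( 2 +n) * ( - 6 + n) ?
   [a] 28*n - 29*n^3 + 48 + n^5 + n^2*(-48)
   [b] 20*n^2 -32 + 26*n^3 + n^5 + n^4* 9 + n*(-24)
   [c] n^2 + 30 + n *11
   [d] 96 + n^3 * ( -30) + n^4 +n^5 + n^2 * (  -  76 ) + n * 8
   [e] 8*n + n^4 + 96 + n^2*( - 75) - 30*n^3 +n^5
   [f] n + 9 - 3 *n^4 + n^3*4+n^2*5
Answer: d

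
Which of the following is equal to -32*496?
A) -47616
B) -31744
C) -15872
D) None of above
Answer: C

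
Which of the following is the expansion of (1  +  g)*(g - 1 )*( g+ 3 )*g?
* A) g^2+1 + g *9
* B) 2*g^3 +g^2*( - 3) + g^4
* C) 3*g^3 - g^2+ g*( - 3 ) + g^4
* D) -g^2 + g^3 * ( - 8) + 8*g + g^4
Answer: C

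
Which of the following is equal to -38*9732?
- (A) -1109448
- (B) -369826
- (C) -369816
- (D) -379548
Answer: C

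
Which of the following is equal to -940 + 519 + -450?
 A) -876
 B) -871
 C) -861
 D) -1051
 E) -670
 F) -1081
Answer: B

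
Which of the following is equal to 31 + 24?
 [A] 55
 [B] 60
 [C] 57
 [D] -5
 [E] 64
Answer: A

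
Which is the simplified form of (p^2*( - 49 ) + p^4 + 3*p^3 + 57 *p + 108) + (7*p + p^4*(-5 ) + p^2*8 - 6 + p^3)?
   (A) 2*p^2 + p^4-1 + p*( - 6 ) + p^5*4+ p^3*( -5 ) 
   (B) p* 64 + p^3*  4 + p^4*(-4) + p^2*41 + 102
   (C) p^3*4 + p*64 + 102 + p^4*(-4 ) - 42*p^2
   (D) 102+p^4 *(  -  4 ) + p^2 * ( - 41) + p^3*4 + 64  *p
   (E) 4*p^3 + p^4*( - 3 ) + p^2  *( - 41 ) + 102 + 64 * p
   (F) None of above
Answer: D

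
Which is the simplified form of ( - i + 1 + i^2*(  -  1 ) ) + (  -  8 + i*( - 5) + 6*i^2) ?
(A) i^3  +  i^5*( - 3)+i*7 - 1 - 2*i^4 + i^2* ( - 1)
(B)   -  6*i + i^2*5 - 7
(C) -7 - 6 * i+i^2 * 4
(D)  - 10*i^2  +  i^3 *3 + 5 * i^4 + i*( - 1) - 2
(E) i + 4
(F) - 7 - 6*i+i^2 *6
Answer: B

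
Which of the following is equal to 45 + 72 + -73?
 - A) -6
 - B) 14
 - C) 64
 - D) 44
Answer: D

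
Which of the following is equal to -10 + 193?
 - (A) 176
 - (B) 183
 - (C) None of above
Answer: B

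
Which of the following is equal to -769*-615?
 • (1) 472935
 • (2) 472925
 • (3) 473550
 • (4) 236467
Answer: 1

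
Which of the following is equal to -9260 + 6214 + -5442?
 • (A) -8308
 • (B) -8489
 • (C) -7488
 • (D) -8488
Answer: D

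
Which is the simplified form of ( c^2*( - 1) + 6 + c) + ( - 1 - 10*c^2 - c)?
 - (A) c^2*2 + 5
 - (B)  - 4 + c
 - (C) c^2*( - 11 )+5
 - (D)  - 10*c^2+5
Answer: C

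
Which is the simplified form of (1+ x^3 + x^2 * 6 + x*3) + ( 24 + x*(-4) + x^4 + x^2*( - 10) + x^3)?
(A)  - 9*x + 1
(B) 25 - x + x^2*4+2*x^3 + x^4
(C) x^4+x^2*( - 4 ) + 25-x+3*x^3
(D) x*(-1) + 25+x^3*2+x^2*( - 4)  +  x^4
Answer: D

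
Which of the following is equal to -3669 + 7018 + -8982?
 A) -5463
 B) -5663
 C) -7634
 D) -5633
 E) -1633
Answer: D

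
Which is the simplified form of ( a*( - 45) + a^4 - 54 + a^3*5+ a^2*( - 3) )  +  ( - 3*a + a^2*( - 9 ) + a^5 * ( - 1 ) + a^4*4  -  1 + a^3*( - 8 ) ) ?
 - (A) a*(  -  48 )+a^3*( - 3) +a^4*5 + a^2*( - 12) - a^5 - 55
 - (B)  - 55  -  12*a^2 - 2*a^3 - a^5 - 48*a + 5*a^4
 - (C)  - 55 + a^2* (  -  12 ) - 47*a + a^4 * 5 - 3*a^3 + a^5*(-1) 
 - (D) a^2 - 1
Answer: A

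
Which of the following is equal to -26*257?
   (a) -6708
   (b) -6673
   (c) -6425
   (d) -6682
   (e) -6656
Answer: d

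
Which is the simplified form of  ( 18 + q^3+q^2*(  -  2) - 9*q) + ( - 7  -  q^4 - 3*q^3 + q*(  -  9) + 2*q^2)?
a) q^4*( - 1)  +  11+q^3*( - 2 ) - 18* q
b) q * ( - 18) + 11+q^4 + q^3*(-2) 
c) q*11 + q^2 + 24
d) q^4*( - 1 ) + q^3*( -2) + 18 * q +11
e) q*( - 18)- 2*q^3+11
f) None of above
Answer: a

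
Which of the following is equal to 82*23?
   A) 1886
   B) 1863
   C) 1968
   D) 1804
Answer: A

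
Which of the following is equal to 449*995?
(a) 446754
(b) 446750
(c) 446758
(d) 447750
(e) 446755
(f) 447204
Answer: e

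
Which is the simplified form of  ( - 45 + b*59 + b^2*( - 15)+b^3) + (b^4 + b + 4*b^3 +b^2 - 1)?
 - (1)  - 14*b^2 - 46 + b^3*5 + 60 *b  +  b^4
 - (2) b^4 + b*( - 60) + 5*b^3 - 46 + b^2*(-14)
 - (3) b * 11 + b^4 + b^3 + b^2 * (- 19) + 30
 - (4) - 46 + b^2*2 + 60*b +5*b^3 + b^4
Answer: 1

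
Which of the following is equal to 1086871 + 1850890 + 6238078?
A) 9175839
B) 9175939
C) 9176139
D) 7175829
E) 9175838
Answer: A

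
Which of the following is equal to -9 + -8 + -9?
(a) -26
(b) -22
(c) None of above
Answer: a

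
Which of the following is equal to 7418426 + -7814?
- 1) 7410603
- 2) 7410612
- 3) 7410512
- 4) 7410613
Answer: 2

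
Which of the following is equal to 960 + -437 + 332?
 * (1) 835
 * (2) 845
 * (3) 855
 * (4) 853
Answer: 3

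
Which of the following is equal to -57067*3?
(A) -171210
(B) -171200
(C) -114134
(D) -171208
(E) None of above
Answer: E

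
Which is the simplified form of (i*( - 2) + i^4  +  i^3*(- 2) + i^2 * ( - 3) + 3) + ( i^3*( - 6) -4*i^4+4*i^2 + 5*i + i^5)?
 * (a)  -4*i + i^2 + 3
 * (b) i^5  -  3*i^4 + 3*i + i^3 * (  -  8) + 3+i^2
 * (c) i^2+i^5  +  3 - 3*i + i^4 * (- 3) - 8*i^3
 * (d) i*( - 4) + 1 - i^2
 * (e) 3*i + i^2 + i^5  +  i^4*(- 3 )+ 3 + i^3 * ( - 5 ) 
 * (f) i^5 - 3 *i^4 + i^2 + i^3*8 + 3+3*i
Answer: b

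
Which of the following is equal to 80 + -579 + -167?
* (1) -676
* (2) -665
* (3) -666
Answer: 3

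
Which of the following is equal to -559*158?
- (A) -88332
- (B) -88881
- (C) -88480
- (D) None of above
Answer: D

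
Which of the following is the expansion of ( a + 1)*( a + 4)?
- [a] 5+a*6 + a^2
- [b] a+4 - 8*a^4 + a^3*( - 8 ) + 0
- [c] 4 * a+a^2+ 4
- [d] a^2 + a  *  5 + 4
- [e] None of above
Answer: d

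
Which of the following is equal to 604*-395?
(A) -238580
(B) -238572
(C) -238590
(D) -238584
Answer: A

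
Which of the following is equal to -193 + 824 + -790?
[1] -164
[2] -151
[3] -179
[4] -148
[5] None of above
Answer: 5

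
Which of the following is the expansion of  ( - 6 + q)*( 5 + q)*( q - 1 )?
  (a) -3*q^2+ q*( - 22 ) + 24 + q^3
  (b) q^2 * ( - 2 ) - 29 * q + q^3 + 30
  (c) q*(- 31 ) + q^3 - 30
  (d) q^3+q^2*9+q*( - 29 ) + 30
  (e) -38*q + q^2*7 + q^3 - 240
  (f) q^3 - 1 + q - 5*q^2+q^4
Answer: b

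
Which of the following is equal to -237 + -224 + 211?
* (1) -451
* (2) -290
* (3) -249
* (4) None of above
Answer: 4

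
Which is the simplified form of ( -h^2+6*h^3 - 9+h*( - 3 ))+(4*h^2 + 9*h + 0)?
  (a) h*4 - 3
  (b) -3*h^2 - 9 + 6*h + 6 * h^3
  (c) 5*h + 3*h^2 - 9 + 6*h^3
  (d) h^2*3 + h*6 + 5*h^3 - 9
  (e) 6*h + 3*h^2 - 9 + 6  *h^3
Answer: e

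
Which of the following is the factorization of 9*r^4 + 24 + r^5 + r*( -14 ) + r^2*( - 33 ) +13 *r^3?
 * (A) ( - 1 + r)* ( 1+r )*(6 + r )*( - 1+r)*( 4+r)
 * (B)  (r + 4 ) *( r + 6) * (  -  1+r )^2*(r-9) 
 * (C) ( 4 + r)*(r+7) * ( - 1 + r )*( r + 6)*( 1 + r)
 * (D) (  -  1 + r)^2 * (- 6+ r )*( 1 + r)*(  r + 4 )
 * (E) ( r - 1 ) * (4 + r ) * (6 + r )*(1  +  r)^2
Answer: A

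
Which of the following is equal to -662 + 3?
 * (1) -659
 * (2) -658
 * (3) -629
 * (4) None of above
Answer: 1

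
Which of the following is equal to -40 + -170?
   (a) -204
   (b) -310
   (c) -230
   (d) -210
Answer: d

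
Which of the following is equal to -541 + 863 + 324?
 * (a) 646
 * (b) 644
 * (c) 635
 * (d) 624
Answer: a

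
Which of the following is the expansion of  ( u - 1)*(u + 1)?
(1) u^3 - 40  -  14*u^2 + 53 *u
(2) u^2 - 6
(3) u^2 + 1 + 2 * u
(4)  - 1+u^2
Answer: 4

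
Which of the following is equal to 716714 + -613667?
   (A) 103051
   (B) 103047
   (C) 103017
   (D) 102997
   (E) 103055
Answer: B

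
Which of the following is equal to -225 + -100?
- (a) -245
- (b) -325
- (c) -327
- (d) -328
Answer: b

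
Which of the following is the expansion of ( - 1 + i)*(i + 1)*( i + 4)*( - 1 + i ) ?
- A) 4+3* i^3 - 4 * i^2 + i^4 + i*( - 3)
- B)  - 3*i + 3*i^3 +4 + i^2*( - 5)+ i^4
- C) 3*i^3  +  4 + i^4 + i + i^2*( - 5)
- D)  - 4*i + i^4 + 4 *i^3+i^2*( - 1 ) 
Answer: B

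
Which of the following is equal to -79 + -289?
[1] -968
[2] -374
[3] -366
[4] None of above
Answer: 4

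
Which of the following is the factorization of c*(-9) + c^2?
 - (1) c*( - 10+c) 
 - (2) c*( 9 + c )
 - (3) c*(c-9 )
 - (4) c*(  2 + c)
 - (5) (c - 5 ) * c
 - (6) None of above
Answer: 3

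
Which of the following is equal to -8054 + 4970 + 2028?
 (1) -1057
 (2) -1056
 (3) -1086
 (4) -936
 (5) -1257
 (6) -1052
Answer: 2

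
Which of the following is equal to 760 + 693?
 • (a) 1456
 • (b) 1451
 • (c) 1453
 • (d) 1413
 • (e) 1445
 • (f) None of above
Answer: c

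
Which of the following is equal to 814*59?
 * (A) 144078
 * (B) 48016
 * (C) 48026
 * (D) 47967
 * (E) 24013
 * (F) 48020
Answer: C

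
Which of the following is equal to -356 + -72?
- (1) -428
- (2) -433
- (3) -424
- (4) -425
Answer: 1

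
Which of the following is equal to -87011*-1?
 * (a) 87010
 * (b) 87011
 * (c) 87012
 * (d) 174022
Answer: b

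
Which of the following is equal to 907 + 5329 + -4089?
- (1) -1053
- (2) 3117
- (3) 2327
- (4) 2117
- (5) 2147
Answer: 5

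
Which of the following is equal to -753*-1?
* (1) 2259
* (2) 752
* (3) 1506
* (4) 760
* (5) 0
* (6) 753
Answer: 6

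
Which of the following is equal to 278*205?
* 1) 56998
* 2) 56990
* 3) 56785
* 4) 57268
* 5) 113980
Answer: 2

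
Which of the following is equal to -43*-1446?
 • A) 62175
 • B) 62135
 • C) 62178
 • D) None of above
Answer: C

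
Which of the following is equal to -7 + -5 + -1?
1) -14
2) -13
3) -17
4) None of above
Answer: 2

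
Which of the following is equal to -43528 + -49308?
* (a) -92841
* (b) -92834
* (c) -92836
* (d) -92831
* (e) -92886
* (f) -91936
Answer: c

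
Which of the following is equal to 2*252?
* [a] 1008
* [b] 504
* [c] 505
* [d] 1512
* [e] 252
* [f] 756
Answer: b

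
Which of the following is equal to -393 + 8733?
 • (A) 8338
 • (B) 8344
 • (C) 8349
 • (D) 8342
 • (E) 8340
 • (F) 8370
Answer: E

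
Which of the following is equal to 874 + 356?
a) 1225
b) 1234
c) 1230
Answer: c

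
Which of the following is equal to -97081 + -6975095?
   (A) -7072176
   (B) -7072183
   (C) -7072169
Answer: A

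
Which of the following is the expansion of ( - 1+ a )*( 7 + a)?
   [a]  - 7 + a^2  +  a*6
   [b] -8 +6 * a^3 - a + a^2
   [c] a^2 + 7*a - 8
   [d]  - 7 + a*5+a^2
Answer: a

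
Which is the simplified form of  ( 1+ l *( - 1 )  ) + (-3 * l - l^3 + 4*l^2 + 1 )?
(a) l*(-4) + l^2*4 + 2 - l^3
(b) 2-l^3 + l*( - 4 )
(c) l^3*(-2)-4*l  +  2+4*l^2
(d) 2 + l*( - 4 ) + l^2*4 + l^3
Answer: a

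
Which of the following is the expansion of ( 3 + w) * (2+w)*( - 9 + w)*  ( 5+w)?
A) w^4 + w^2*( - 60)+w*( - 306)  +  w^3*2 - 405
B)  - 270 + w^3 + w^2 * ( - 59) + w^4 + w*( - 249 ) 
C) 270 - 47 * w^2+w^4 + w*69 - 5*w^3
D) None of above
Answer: B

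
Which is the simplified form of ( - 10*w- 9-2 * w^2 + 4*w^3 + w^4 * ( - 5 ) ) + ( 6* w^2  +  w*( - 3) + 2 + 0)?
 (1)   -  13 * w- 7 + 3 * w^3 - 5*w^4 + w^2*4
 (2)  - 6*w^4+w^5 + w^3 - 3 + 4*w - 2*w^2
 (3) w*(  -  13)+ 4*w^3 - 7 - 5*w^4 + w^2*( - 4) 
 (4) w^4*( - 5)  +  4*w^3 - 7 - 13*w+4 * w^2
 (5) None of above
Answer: 4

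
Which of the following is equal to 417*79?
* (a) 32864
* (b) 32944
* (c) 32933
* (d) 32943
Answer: d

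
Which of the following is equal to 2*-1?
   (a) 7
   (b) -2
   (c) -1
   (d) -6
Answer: b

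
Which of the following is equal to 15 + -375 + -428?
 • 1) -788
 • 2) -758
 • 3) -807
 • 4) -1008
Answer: 1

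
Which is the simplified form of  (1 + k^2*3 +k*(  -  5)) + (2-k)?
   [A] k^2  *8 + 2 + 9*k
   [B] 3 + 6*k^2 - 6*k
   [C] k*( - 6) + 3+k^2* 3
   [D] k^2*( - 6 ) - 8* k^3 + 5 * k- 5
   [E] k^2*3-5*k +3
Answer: C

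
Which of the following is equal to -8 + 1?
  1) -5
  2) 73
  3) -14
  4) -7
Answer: 4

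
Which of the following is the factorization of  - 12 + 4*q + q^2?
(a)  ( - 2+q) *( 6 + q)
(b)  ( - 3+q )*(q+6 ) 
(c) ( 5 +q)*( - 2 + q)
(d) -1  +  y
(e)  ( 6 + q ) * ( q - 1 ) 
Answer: a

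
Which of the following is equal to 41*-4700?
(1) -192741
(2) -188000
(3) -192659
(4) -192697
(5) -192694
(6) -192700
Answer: 6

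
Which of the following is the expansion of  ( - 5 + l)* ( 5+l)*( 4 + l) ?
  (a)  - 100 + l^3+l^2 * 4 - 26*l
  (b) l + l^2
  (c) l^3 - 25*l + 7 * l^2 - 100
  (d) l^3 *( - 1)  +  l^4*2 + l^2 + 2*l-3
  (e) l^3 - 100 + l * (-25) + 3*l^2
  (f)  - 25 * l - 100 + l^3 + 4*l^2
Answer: f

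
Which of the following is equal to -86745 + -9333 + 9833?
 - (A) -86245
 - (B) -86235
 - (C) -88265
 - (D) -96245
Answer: A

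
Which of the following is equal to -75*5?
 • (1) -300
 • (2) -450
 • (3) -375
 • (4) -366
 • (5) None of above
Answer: 3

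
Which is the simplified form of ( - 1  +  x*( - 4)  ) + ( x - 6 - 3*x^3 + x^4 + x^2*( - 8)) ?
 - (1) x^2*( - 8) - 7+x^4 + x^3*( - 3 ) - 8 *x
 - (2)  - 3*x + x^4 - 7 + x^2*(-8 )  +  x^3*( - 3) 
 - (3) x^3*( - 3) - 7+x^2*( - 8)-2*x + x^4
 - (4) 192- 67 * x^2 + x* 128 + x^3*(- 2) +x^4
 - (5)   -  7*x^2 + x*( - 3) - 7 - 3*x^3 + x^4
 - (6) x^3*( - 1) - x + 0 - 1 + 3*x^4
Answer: 2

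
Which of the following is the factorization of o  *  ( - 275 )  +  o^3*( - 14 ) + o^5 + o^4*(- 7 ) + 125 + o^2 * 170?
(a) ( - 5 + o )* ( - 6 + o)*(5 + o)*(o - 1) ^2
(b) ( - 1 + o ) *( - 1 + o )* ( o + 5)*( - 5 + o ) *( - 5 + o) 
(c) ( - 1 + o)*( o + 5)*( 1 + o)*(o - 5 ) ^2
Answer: b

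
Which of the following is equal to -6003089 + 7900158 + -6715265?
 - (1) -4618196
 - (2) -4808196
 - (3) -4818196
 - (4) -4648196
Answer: 3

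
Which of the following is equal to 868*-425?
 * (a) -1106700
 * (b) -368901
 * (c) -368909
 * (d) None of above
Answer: d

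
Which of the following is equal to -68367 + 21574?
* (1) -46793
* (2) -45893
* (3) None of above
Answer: 1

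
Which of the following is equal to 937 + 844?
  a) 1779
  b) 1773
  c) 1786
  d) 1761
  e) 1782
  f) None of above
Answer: f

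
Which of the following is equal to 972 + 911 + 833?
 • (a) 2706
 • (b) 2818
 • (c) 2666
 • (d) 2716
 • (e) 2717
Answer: d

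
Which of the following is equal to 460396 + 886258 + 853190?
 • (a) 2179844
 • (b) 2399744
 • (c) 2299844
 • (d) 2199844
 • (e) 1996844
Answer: d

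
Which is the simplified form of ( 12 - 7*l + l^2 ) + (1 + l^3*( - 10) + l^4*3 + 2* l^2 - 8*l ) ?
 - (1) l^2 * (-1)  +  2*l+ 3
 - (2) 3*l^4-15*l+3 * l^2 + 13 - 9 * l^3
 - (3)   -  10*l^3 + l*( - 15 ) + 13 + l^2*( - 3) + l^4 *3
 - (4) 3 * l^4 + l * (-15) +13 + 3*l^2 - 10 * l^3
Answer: 4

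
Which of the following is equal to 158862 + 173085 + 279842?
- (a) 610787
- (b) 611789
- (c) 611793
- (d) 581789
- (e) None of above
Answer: b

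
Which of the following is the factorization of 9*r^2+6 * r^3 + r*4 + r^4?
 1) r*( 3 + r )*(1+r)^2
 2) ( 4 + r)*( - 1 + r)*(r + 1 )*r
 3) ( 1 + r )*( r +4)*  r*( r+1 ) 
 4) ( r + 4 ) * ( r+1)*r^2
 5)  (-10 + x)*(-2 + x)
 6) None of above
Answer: 3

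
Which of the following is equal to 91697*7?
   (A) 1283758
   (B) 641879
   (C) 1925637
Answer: B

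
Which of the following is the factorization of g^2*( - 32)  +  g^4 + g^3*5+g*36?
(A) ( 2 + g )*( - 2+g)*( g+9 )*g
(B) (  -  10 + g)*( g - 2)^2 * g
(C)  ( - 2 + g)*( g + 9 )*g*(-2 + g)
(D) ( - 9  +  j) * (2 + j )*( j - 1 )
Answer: C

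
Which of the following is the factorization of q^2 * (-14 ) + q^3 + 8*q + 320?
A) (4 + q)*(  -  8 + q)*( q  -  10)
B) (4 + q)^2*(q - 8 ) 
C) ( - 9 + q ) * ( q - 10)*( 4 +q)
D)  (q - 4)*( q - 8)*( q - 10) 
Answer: A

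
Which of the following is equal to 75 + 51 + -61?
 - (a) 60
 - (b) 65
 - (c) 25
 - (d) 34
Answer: b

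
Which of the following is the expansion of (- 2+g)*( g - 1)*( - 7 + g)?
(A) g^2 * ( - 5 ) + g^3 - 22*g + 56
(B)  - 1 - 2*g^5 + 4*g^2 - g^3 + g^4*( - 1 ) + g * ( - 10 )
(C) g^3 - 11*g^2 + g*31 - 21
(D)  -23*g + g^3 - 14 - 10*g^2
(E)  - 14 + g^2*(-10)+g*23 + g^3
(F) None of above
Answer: E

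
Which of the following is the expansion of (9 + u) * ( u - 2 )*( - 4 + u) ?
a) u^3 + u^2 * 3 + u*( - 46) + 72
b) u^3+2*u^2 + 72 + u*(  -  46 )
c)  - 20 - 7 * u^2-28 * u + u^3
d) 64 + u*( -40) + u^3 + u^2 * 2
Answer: a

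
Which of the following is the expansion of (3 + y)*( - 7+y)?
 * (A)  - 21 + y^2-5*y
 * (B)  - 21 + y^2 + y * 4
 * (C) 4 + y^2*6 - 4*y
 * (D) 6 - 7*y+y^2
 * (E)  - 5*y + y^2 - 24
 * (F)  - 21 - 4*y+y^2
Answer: F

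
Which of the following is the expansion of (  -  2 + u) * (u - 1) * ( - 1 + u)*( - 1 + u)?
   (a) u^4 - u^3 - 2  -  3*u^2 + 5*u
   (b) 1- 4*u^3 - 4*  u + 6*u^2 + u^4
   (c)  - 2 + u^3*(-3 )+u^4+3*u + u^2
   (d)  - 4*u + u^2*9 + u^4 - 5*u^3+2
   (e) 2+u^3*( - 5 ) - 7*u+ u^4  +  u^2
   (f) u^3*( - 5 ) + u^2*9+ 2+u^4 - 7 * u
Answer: f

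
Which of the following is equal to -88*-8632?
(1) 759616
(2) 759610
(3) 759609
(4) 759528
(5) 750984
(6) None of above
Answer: 1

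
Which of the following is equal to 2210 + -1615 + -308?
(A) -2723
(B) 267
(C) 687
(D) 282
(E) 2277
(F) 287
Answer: F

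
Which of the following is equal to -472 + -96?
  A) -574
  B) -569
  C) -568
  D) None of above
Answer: C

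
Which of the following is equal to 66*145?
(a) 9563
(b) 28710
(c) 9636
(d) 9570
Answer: d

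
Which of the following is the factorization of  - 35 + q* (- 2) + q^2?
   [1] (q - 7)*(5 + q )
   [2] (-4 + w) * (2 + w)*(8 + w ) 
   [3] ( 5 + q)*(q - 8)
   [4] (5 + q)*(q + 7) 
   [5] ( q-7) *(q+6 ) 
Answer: 1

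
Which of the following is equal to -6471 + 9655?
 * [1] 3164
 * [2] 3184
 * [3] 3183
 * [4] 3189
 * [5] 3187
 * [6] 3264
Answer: 2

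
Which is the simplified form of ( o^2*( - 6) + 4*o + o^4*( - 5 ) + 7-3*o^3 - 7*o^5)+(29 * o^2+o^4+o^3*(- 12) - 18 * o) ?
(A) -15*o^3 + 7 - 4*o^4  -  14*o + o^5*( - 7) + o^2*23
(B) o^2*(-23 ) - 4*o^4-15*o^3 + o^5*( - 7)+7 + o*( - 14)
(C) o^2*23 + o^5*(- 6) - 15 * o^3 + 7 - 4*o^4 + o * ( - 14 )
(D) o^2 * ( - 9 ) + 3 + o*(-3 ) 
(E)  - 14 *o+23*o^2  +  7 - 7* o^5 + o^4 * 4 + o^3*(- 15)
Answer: A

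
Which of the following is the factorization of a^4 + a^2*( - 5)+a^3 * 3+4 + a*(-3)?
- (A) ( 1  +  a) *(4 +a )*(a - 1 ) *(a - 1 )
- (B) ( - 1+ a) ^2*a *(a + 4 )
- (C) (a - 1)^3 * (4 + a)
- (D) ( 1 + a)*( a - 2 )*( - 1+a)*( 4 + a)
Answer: A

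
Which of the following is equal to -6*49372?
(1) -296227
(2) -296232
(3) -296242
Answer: 2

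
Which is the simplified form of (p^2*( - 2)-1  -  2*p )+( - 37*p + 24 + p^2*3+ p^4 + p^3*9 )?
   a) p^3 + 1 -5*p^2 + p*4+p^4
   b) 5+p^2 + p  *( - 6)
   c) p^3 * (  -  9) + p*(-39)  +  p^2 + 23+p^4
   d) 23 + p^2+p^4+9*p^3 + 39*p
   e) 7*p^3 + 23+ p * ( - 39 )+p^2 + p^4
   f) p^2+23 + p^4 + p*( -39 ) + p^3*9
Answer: f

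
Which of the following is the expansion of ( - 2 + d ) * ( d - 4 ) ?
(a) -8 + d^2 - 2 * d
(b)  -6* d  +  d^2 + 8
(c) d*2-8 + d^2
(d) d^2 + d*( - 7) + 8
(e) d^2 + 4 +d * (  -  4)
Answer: b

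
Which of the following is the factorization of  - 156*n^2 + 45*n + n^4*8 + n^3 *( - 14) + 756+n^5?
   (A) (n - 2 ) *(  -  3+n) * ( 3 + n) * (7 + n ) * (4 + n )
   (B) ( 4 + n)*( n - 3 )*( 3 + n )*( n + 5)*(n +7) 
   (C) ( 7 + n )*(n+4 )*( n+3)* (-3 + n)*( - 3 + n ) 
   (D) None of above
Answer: C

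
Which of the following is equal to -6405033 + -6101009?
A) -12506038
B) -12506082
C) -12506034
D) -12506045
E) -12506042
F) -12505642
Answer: E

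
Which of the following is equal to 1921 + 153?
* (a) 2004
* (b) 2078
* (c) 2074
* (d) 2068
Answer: c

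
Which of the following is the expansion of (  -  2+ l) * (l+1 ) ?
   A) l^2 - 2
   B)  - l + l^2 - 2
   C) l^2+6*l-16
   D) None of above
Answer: B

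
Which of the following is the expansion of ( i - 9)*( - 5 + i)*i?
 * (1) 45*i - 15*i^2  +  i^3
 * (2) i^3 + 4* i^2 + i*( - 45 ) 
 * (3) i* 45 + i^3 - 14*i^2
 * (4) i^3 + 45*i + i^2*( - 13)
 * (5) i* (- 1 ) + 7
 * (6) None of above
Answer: 3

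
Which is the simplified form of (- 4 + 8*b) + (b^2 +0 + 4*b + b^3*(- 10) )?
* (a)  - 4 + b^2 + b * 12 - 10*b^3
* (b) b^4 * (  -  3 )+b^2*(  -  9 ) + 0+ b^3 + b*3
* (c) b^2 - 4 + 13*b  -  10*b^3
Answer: a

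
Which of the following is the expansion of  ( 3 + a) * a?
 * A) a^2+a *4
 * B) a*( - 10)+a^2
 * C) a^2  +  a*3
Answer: C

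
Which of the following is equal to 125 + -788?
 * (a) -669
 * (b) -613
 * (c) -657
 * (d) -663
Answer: d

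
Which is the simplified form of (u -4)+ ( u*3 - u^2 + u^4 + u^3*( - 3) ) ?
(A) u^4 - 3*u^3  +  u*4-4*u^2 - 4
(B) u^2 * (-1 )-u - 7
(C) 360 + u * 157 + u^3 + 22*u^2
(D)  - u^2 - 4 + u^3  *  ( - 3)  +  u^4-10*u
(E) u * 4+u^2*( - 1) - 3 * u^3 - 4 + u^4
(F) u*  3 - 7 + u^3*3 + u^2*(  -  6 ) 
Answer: E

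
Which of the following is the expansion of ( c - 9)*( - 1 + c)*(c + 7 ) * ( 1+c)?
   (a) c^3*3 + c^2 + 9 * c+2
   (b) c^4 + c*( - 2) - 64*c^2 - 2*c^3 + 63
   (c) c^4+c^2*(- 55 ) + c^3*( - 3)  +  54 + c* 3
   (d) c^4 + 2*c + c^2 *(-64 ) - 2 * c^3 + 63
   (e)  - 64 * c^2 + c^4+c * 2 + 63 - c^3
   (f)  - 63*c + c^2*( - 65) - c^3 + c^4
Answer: d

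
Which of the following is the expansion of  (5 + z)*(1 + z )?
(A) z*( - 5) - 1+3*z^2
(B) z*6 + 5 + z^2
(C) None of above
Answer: B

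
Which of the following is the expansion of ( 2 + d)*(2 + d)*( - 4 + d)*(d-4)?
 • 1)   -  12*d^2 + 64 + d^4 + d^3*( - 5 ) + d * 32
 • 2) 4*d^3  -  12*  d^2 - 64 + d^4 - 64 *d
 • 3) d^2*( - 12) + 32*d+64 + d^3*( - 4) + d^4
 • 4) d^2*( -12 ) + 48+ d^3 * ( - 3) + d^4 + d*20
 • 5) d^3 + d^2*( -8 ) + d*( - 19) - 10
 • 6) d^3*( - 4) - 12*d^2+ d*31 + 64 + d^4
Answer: 3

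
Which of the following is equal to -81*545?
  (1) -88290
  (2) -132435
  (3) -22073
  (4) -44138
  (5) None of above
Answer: 5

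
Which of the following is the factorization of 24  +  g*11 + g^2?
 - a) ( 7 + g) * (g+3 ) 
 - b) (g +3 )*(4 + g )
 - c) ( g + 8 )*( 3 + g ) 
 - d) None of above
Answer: c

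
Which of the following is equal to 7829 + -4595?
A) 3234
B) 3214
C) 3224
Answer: A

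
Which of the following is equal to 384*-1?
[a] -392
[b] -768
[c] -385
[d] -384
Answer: d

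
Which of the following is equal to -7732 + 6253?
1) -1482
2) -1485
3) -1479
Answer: 3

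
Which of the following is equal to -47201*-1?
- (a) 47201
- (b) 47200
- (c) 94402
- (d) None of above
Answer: a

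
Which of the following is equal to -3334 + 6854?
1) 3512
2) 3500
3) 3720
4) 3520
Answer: 4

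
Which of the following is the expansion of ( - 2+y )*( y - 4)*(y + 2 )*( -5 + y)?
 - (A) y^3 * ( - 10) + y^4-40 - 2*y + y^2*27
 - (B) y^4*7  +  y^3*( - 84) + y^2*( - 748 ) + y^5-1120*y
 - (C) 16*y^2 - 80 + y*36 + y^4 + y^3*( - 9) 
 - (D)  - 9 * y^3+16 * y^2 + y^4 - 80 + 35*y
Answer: C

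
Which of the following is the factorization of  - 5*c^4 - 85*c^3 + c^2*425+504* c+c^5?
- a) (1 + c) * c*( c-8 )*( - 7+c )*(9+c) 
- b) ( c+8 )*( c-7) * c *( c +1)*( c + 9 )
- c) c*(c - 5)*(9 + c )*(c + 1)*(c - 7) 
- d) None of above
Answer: a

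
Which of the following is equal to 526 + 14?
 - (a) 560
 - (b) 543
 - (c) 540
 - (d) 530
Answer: c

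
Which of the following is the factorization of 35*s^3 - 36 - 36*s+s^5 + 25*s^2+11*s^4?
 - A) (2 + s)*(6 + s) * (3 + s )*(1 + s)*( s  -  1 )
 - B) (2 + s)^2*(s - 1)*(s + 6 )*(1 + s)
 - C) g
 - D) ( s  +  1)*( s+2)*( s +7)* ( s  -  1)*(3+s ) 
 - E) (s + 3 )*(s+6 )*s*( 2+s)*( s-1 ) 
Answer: A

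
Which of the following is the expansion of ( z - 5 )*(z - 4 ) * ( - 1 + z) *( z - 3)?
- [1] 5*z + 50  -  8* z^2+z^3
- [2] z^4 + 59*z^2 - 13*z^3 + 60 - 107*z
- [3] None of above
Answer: 2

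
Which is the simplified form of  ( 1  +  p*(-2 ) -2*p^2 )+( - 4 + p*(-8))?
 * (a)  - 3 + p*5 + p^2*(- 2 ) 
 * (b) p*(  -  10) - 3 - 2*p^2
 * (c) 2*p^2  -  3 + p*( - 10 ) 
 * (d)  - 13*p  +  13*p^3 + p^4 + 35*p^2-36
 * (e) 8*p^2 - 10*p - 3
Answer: b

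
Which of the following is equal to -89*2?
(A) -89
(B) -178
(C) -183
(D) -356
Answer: B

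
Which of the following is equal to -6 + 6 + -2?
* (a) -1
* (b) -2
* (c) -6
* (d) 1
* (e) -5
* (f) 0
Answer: b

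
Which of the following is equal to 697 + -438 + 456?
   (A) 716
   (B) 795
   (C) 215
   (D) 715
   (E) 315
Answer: D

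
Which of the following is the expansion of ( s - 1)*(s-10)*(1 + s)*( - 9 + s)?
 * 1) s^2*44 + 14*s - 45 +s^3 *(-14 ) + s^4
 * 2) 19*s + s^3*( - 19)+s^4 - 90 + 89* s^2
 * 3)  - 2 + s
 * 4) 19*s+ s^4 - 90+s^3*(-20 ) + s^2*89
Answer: 2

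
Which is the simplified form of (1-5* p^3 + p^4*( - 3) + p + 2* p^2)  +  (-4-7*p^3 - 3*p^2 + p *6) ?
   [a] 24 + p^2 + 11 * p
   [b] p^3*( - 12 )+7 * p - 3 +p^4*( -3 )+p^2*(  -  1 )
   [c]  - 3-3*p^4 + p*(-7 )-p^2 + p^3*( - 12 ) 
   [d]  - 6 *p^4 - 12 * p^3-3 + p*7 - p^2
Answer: b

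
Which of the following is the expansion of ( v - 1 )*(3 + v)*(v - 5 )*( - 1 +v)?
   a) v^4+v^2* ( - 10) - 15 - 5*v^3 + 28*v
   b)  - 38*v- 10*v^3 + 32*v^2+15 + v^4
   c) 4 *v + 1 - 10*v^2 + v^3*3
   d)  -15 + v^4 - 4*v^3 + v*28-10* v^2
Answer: d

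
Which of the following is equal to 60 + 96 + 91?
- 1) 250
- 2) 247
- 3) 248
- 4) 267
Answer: 2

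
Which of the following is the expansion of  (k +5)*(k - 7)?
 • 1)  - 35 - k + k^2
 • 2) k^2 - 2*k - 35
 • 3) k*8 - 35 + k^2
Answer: 2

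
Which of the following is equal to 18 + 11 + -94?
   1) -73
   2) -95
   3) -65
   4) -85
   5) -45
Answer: 3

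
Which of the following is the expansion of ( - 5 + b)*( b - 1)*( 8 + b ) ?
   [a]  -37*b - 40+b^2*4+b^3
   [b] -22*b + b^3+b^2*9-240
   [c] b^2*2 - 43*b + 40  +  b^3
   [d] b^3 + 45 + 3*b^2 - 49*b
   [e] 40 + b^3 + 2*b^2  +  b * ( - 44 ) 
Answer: c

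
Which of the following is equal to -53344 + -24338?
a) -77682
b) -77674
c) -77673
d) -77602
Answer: a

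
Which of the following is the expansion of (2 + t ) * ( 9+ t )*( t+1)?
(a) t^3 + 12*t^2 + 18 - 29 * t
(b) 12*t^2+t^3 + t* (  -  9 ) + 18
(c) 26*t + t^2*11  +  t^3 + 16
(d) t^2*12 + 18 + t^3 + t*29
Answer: d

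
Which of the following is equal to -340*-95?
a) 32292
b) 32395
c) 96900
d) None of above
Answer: d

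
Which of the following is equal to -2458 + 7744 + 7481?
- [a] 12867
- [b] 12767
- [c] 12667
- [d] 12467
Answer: b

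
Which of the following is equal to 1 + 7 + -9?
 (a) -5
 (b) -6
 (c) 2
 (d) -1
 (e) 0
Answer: d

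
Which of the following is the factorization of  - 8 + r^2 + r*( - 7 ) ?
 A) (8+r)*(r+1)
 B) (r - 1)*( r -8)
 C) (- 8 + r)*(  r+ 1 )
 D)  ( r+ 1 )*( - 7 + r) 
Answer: C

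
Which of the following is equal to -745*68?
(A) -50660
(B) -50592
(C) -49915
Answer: A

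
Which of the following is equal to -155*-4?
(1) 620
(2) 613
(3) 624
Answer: 1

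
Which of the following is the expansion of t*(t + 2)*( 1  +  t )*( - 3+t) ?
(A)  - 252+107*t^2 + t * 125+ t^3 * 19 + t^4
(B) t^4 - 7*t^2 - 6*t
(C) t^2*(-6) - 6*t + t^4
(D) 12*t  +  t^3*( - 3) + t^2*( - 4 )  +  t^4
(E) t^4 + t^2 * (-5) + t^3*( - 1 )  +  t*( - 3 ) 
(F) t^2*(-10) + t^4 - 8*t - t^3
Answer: B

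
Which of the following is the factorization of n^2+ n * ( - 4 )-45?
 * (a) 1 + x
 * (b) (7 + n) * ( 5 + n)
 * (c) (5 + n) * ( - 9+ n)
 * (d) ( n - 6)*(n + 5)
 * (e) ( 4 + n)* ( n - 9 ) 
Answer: c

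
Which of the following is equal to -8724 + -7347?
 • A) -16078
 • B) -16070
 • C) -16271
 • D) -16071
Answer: D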